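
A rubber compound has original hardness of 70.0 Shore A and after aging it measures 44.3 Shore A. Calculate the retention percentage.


Retention = aged / original * 100
= 44.3 / 70.0 * 100
= 63.3%

63.3%


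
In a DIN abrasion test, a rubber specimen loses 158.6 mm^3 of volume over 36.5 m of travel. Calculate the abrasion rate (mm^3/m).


Rate = volume_loss / distance
= 158.6 / 36.5
= 4.345 mm^3/m

4.345 mm^3/m


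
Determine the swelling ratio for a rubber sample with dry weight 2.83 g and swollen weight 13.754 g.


Q = W_swollen / W_dry
Q = 13.754 / 2.83
Q = 4.86

Q = 4.86


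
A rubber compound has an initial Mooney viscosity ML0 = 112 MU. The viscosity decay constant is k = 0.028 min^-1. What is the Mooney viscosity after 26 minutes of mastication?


ML = ML0 * exp(-k * t)
ML = 112 * exp(-0.028 * 26)
ML = 112 * 0.4829
ML = 54.08 MU

54.08 MU


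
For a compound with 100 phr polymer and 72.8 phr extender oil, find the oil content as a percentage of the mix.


Oil % = oil / (100 + oil) * 100
= 72.8 / (100 + 72.8) * 100
= 72.8 / 172.8 * 100
= 42.13%

42.13%


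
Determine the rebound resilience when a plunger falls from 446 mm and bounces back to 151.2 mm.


Resilience = h_rebound / h_drop * 100
= 151.2 / 446 * 100
= 33.9%

33.9%


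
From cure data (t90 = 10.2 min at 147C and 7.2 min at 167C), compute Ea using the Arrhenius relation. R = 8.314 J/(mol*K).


T1 = 420.15 K, T2 = 440.15 K
1/T1 - 1/T2 = 1.0815e-04
ln(t1/t2) = ln(10.2/7.2) = 0.3483
Ea = 8.314 * 0.3483 / 1.0815e-04 = 26776.0753 J/mol
Ea = 26.78 kJ/mol

26.78 kJ/mol


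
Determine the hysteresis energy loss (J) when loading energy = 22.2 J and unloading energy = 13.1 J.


Hysteresis loss = loading - unloading
= 22.2 - 13.1
= 9.1 J

9.1 J


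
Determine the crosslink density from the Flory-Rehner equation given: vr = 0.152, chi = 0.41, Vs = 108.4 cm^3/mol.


ln(1 - vr) = ln(1 - 0.152) = -0.1649
Numerator = -((-0.1649) + 0.152 + 0.41 * 0.152^2) = 0.0034
Denominator = 108.4 * (0.152^(1/3) - 0.152/2) = 49.6125
nu = 0.0034 / 49.6125 = 6.8571e-05 mol/cm^3

6.8571e-05 mol/cm^3


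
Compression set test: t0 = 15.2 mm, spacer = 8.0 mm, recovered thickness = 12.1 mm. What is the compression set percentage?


CS = (t0 - recovered) / (t0 - ts) * 100
= (15.2 - 12.1) / (15.2 - 8.0) * 100
= 3.1 / 7.2 * 100
= 43.1%

43.1%


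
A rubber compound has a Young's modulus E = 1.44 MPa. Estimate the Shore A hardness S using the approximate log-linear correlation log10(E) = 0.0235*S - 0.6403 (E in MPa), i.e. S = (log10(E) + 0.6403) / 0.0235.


log10(E) = 0.0235*S - 0.6403  =>  S = (log10(E) + 0.6403) / 0.0235
log10(1.44) = 0.158362
S = (0.158362 + 0.6403) / 0.0235 = 0.798662 / 0.0235
S = 34.0

Shore A = 34.0


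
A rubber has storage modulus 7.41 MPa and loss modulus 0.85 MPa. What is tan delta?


tan delta = E'' / E'
= 0.85 / 7.41
= 0.1147

tan delta = 0.1147


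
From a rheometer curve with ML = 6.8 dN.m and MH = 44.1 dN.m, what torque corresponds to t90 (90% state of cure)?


M90 = ML + 0.9 * (MH - ML)
M90 = 6.8 + 0.9 * (44.1 - 6.8)
M90 = 6.8 + 0.9 * 37.3
M90 = 40.37 dN.m

40.37 dN.m


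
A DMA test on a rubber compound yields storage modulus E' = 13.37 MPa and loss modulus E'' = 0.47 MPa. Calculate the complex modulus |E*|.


|E*| = sqrt(E'^2 + E''^2)
= sqrt(13.37^2 + 0.47^2)
= sqrt(178.7569 + 0.2209)
= 13.378 MPa

13.378 MPa


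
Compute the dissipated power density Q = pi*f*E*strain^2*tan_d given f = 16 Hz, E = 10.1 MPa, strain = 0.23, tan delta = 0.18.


Q = pi * f * E * strain^2 * tan_d
= pi * 16 * 10.1 * 0.23^2 * 0.18
= pi * 16 * 10.1 * 0.0529 * 0.18
= 4.8341

Q = 4.8341


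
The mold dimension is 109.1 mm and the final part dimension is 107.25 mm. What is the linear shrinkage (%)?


Shrinkage = (mold - part) / mold * 100
= (109.1 - 107.25) / 109.1 * 100
= 1.85 / 109.1 * 100
= 1.7%

1.7%


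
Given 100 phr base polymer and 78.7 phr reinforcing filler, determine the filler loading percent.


Filler % = filler / (rubber + filler) * 100
= 78.7 / (100 + 78.7) * 100
= 78.7 / 178.7 * 100
= 44.04%

44.04%


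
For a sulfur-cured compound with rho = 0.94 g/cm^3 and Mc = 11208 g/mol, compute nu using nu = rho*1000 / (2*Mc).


nu = rho * 1000 / (2 * Mc)
nu = 0.94 * 1000 / (2 * 11208)
nu = 940.0 / 22416
nu = 0.0419 mol/L

0.0419 mol/L


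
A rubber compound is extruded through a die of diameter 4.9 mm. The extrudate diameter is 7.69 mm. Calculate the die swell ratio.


Die swell ratio = D_extrudate / D_die
= 7.69 / 4.9
= 1.569

Die swell = 1.569


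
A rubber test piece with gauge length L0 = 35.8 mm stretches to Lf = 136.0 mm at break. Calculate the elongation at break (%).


Elongation = (Lf - L0) / L0 * 100
= (136.0 - 35.8) / 35.8 * 100
= 100.2 / 35.8 * 100
= 279.9%

279.9%


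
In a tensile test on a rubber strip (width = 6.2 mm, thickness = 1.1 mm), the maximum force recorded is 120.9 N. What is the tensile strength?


Area = width * thickness = 6.2 * 1.1 = 6.82 mm^2
TS = force / area = 120.9 / 6.82 = 17.73 MPa

17.73 MPa


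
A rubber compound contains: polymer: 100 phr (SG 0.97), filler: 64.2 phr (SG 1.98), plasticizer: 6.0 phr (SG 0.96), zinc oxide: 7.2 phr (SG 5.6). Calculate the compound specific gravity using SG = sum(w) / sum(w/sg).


Sum of weights = 177.4
Volume contributions:
  polymer: 100/0.97 = 103.0928
  filler: 64.2/1.98 = 32.4242
  plasticizer: 6.0/0.96 = 6.2500
  zinc oxide: 7.2/5.6 = 1.2857
Sum of volumes = 143.0527
SG = 177.4 / 143.0527 = 1.24

SG = 1.24


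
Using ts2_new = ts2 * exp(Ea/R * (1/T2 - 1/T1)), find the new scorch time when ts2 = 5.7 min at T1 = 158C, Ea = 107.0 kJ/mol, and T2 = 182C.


Convert temperatures: T1 = 158 + 273.15 = 431.15 K, T2 = 182 + 273.15 = 455.15 K
ts2_new = 5.7 * exp(107000 / 8.314 * (1/455.15 - 1/431.15))
1/T2 - 1/T1 = -1.2230e-04
ts2_new = 1.18 min

1.18 min


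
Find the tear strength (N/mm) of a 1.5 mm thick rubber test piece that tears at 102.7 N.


Tear strength = force / thickness
= 102.7 / 1.5
= 68.47 N/mm

68.47 N/mm


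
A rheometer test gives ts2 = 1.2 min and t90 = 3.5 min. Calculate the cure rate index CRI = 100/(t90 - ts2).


CRI = 100 / (t90 - ts2)
= 100 / (3.5 - 1.2)
= 100 / 2.3
= 43.48 min^-1

43.48 min^-1


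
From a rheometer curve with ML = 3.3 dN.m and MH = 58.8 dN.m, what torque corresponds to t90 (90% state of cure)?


M90 = ML + 0.9 * (MH - ML)
M90 = 3.3 + 0.9 * (58.8 - 3.3)
M90 = 3.3 + 0.9 * 55.5
M90 = 53.25 dN.m

53.25 dN.m


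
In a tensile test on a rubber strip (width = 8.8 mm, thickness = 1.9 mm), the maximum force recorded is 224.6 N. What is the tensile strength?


Area = width * thickness = 8.8 * 1.9 = 16.72 mm^2
TS = force / area = 224.6 / 16.72 = 13.43 MPa

13.43 MPa


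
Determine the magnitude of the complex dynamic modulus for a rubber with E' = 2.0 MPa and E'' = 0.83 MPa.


|E*| = sqrt(E'^2 + E''^2)
= sqrt(2.0^2 + 0.83^2)
= sqrt(4.0000 + 0.6889)
= 2.165 MPa

2.165 MPa


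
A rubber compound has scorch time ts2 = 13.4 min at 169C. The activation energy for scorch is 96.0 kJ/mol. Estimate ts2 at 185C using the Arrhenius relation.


Convert temperatures: T1 = 169 + 273.15 = 442.15 K, T2 = 185 + 273.15 = 458.15 K
ts2_new = 13.4 * exp(96000 / 8.314 * (1/458.15 - 1/442.15))
1/T2 - 1/T1 = -7.8985e-05
ts2_new = 5.38 min

5.38 min


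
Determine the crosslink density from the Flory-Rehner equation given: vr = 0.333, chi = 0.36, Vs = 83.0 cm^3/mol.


ln(1 - vr) = ln(1 - 0.333) = -0.4050
Numerator = -((-0.4050) + 0.333 + 0.36 * 0.333^2) = 0.0320
Denominator = 83.0 * (0.333^(1/3) - 0.333/2) = 43.7103
nu = 0.0320 / 43.7103 = 7.3313e-04 mol/cm^3

7.3313e-04 mol/cm^3


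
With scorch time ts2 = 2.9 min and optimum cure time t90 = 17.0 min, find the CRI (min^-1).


CRI = 100 / (t90 - ts2)
= 100 / (17.0 - 2.9)
= 100 / 14.1
= 7.09 min^-1

7.09 min^-1


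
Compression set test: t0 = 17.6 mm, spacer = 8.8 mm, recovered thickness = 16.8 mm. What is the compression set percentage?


CS = (t0 - recovered) / (t0 - ts) * 100
= (17.6 - 16.8) / (17.6 - 8.8) * 100
= 0.8 / 8.8 * 100
= 9.1%

9.1%


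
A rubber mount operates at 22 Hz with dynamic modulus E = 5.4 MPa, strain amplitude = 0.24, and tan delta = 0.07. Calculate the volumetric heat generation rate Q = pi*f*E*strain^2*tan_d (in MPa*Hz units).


Q = pi * f * E * strain^2 * tan_d
= pi * 22 * 5.4 * 0.24^2 * 0.07
= pi * 22 * 5.4 * 0.0576 * 0.07
= 1.5048

Q = 1.5048


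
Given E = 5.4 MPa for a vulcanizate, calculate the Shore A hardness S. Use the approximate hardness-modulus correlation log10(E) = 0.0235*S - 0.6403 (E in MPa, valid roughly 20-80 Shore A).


log10(E) = 0.0235*S - 0.6403  =>  S = (log10(E) + 0.6403) / 0.0235
log10(5.4) = 0.732394
S = (0.732394 + 0.6403) / 0.0235 = 1.372694 / 0.0235
S = 58.4

Shore A = 58.4


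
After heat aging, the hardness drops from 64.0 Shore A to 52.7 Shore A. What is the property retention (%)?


Retention = aged / original * 100
= 52.7 / 64.0 * 100
= 82.3%

82.3%


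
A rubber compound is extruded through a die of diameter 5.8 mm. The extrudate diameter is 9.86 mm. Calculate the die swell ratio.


Die swell ratio = D_extrudate / D_die
= 9.86 / 5.8
= 1.7

Die swell = 1.7


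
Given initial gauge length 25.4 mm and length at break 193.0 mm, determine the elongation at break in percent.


Elongation = (Lf - L0) / L0 * 100
= (193.0 - 25.4) / 25.4 * 100
= 167.6 / 25.4 * 100
= 659.8%

659.8%


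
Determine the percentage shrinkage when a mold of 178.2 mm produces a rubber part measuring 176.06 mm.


Shrinkage = (mold - part) / mold * 100
= (178.2 - 176.06) / 178.2 * 100
= 2.14 / 178.2 * 100
= 1.2%

1.2%


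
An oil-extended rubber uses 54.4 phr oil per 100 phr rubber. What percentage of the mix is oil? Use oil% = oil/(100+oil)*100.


Oil % = oil / (100 + oil) * 100
= 54.4 / (100 + 54.4) * 100
= 54.4 / 154.4 * 100
= 35.23%

35.23%


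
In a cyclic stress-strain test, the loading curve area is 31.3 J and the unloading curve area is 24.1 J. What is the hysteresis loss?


Hysteresis loss = loading - unloading
= 31.3 - 24.1
= 7.2 J

7.2 J


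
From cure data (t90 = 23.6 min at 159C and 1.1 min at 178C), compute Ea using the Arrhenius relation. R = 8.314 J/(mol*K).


T1 = 432.15 K, T2 = 451.15 K
1/T1 - 1/T2 = 9.7454e-05
ln(t1/t2) = ln(23.6/1.1) = 3.0659
Ea = 8.314 * 3.0659 / 9.7454e-05 = 261562.2464 J/mol
Ea = 261.56 kJ/mol

261.56 kJ/mol


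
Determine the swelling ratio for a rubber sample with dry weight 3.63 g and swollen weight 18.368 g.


Q = W_swollen / W_dry
Q = 18.368 / 3.63
Q = 5.06

Q = 5.06


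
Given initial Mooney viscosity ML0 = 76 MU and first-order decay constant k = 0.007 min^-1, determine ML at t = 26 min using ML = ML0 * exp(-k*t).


ML = ML0 * exp(-k * t)
ML = 76 * exp(-0.007 * 26)
ML = 76 * 0.8336
ML = 63.35 MU

63.35 MU


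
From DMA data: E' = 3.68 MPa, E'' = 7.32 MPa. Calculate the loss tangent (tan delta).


tan delta = E'' / E'
= 7.32 / 3.68
= 1.9891

tan delta = 1.9891


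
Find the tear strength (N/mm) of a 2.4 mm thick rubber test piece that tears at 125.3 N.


Tear strength = force / thickness
= 125.3 / 2.4
= 52.21 N/mm

52.21 N/mm


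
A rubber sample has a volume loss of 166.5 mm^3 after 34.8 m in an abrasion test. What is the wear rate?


Rate = volume_loss / distance
= 166.5 / 34.8
= 4.784 mm^3/m

4.784 mm^3/m


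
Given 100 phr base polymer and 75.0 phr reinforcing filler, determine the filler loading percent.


Filler % = filler / (rubber + filler) * 100
= 75.0 / (100 + 75.0) * 100
= 75.0 / 175.0 * 100
= 42.86%

42.86%


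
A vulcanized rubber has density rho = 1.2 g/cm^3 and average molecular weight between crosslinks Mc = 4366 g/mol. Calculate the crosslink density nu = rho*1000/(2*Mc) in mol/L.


nu = rho * 1000 / (2 * Mc)
nu = 1.2 * 1000 / (2 * 4366)
nu = 1200.0 / 8732
nu = 0.1374 mol/L

0.1374 mol/L


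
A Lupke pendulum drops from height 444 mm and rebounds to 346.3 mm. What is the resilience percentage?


Resilience = h_rebound / h_drop * 100
= 346.3 / 444 * 100
= 78.0%

78.0%


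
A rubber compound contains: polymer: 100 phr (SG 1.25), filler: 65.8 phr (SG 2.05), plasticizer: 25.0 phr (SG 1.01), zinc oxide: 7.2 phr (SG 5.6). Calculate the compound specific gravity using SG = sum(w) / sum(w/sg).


Sum of weights = 198.0
Volume contributions:
  polymer: 100/1.25 = 80.0000
  filler: 65.8/2.05 = 32.0976
  plasticizer: 25.0/1.01 = 24.7525
  zinc oxide: 7.2/5.6 = 1.2857
Sum of volumes = 138.1358
SG = 198.0 / 138.1358 = 1.433

SG = 1.433


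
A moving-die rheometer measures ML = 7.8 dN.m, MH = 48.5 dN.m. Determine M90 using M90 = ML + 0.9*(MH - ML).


M90 = ML + 0.9 * (MH - ML)
M90 = 7.8 + 0.9 * (48.5 - 7.8)
M90 = 7.8 + 0.9 * 40.7
M90 = 44.43 dN.m

44.43 dN.m


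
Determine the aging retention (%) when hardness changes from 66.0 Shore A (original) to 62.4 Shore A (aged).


Retention = aged / original * 100
= 62.4 / 66.0 * 100
= 94.5%

94.5%


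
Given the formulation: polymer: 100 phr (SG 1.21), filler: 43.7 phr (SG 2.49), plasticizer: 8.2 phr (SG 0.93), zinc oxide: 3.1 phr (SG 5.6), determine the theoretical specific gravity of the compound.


Sum of weights = 155.0
Volume contributions:
  polymer: 100/1.21 = 82.6446
  filler: 43.7/2.49 = 17.5502
  plasticizer: 8.2/0.93 = 8.8172
  zinc oxide: 3.1/5.6 = 0.5536
Sum of volumes = 109.5656
SG = 155.0 / 109.5656 = 1.415

SG = 1.415


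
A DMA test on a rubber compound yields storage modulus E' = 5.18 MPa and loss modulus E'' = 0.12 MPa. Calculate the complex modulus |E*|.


|E*| = sqrt(E'^2 + E''^2)
= sqrt(5.18^2 + 0.12^2)
= sqrt(26.8324 + 0.0144)
= 5.181 MPa

5.181 MPa


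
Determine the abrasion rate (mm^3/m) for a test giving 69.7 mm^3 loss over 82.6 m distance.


Rate = volume_loss / distance
= 69.7 / 82.6
= 0.844 mm^3/m

0.844 mm^3/m


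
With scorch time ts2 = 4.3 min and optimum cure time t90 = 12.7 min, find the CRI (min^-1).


CRI = 100 / (t90 - ts2)
= 100 / (12.7 - 4.3)
= 100 / 8.4
= 11.9 min^-1

11.9 min^-1


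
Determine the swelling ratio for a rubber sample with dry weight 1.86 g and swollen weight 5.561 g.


Q = W_swollen / W_dry
Q = 5.561 / 1.86
Q = 2.99

Q = 2.99


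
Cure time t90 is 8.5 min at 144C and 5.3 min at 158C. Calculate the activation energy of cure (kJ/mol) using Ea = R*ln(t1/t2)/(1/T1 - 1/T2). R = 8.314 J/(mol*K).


T1 = 417.15 K, T2 = 431.15 K
1/T1 - 1/T2 = 7.7841e-05
ln(t1/t2) = ln(8.5/5.3) = 0.4724
Ea = 8.314 * 0.4724 / 7.7841e-05 = 50451.6219 J/mol
Ea = 50.45 kJ/mol

50.45 kJ/mol


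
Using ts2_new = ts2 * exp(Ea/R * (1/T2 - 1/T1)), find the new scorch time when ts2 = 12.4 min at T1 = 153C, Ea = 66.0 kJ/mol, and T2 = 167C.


Convert temperatures: T1 = 153 + 273.15 = 426.15 K, T2 = 167 + 273.15 = 440.15 K
ts2_new = 12.4 * exp(66000 / 8.314 * (1/440.15 - 1/426.15))
1/T2 - 1/T1 = -7.4639e-05
ts2_new = 6.86 min

6.86 min


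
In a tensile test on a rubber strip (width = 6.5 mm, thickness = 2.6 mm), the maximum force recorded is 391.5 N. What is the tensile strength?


Area = width * thickness = 6.5 * 2.6 = 16.9 mm^2
TS = force / area = 391.5 / 16.9 = 23.17 MPa

23.17 MPa


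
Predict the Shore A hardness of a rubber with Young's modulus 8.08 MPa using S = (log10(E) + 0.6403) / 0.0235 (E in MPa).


log10(E) = 0.0235*S - 0.6403  =>  S = (log10(E) + 0.6403) / 0.0235
log10(8.08) = 0.907411
S = (0.907411 + 0.6403) / 0.0235 = 1.547711 / 0.0235
S = 65.9

Shore A = 65.9


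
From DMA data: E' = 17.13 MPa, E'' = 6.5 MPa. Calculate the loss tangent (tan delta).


tan delta = E'' / E'
= 6.5 / 17.13
= 0.3795

tan delta = 0.3795


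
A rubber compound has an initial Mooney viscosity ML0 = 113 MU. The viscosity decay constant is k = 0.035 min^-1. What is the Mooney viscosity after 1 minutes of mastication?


ML = ML0 * exp(-k * t)
ML = 113 * exp(-0.035 * 1)
ML = 113 * 0.9656
ML = 109.11 MU

109.11 MU


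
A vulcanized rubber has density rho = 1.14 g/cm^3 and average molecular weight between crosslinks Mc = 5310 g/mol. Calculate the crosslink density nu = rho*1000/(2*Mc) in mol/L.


nu = rho * 1000 / (2 * Mc)
nu = 1.14 * 1000 / (2 * 5310)
nu = 1140.0 / 10620
nu = 0.1073 mol/L

0.1073 mol/L


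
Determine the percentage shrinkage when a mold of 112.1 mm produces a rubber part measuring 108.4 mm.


Shrinkage = (mold - part) / mold * 100
= (112.1 - 108.4) / 112.1 * 100
= 3.7 / 112.1 * 100
= 3.3%

3.3%


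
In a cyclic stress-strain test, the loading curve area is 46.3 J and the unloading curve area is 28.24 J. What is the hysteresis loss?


Hysteresis loss = loading - unloading
= 46.3 - 28.24
= 18.06 J

18.06 J


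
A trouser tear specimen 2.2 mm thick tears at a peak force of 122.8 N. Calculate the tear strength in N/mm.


Tear strength = force / thickness
= 122.8 / 2.2
= 55.82 N/mm

55.82 N/mm


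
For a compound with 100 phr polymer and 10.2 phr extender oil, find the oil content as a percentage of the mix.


Oil % = oil / (100 + oil) * 100
= 10.2 / (100 + 10.2) * 100
= 10.2 / 110.2 * 100
= 9.26%

9.26%


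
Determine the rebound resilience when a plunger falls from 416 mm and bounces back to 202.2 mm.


Resilience = h_rebound / h_drop * 100
= 202.2 / 416 * 100
= 48.6%

48.6%


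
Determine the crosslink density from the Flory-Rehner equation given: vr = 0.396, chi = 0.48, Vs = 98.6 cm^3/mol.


ln(1 - vr) = ln(1 - 0.396) = -0.5042
Numerator = -((-0.5042) + 0.396 + 0.48 * 0.396^2) = 0.0329
Denominator = 98.6 * (0.396^(1/3) - 0.396/2) = 52.8833
nu = 0.0329 / 52.8833 = 6.2230e-04 mol/cm^3

6.2230e-04 mol/cm^3


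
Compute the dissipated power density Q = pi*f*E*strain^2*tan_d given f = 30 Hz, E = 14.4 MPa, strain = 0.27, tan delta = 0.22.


Q = pi * f * E * strain^2 * tan_d
= pi * 30 * 14.4 * 0.27^2 * 0.22
= pi * 30 * 14.4 * 0.0729 * 0.22
= 21.7663

Q = 21.7663


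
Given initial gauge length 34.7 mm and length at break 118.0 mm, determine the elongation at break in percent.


Elongation = (Lf - L0) / L0 * 100
= (118.0 - 34.7) / 34.7 * 100
= 83.3 / 34.7 * 100
= 240.1%

240.1%


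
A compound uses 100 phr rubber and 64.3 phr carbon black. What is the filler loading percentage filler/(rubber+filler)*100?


Filler % = filler / (rubber + filler) * 100
= 64.3 / (100 + 64.3) * 100
= 64.3 / 164.3 * 100
= 39.14%

39.14%


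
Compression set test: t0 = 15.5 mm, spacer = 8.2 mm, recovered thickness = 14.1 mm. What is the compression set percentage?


CS = (t0 - recovered) / (t0 - ts) * 100
= (15.5 - 14.1) / (15.5 - 8.2) * 100
= 1.4 / 7.3 * 100
= 19.2%

19.2%


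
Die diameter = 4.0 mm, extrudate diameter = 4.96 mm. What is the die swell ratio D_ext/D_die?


Die swell ratio = D_extrudate / D_die
= 4.96 / 4.0
= 1.24

Die swell = 1.24


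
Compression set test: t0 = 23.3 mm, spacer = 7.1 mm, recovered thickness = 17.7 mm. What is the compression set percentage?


CS = (t0 - recovered) / (t0 - ts) * 100
= (23.3 - 17.7) / (23.3 - 7.1) * 100
= 5.6 / 16.2 * 100
= 34.6%

34.6%


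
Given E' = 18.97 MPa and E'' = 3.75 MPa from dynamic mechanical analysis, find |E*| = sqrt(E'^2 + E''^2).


|E*| = sqrt(E'^2 + E''^2)
= sqrt(18.97^2 + 3.75^2)
= sqrt(359.8609 + 14.0625)
= 19.337 MPa

19.337 MPa


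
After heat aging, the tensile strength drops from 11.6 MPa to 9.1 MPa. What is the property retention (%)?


Retention = aged / original * 100
= 9.1 / 11.6 * 100
= 78.4%

78.4%


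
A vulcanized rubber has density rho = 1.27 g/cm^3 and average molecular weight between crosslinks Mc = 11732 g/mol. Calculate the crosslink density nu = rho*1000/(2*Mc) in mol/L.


nu = rho * 1000 / (2 * Mc)
nu = 1.27 * 1000 / (2 * 11732)
nu = 1270.0 / 23464
nu = 0.0541 mol/L

0.0541 mol/L


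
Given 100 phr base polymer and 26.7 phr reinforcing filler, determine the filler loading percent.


Filler % = filler / (rubber + filler) * 100
= 26.7 / (100 + 26.7) * 100
= 26.7 / 126.7 * 100
= 21.07%

21.07%


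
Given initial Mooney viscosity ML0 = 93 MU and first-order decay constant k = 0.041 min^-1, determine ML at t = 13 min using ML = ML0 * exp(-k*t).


ML = ML0 * exp(-k * t)
ML = 93 * exp(-0.041 * 13)
ML = 93 * 0.5868
ML = 54.58 MU

54.58 MU


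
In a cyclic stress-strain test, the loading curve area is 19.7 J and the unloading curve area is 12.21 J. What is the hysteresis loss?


Hysteresis loss = loading - unloading
= 19.7 - 12.21
= 7.49 J

7.49 J


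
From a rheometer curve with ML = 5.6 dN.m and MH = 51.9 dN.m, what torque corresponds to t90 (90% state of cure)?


M90 = ML + 0.9 * (MH - ML)
M90 = 5.6 + 0.9 * (51.9 - 5.6)
M90 = 5.6 + 0.9 * 46.3
M90 = 47.27 dN.m

47.27 dN.m


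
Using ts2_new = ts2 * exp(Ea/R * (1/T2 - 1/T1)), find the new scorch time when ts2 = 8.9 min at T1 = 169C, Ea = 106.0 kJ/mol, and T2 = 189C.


Convert temperatures: T1 = 169 + 273.15 = 442.15 K, T2 = 189 + 273.15 = 462.15 K
ts2_new = 8.9 * exp(106000 / 8.314 * (1/462.15 - 1/442.15))
1/T2 - 1/T1 = -9.7876e-05
ts2_new = 2.56 min

2.56 min


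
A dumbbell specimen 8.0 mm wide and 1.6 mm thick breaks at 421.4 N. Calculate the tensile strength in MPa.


Area = width * thickness = 8.0 * 1.6 = 12.8 mm^2
TS = force / area = 421.4 / 12.8 = 32.92 MPa

32.92 MPa


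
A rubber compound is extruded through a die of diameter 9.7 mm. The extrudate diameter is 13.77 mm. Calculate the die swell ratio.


Die swell ratio = D_extrudate / D_die
= 13.77 / 9.7
= 1.42

Die swell = 1.42


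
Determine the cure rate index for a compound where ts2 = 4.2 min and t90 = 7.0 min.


CRI = 100 / (t90 - ts2)
= 100 / (7.0 - 4.2)
= 100 / 2.8
= 35.71 min^-1

35.71 min^-1


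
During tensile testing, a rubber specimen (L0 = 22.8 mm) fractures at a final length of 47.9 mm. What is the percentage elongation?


Elongation = (Lf - L0) / L0 * 100
= (47.9 - 22.8) / 22.8 * 100
= 25.1 / 22.8 * 100
= 110.1%

110.1%


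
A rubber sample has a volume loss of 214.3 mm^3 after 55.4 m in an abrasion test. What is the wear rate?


Rate = volume_loss / distance
= 214.3 / 55.4
= 3.868 mm^3/m

3.868 mm^3/m


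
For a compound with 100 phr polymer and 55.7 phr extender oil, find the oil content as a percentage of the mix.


Oil % = oil / (100 + oil) * 100
= 55.7 / (100 + 55.7) * 100
= 55.7 / 155.7 * 100
= 35.77%

35.77%


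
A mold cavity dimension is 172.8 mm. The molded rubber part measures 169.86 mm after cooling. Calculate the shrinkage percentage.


Shrinkage = (mold - part) / mold * 100
= (172.8 - 169.86) / 172.8 * 100
= 2.94 / 172.8 * 100
= 1.7%

1.7%


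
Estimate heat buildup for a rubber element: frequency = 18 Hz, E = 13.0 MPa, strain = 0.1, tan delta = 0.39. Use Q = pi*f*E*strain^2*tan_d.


Q = pi * f * E * strain^2 * tan_d
= pi * 18 * 13.0 * 0.1^2 * 0.39
= pi * 18 * 13.0 * 0.0100 * 0.39
= 2.8670

Q = 2.8670


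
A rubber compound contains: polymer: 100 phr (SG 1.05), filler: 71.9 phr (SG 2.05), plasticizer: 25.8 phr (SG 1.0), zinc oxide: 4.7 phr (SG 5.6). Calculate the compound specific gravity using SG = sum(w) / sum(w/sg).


Sum of weights = 202.4
Volume contributions:
  polymer: 100/1.05 = 95.2381
  filler: 71.9/2.05 = 35.0732
  plasticizer: 25.8/1.0 = 25.8000
  zinc oxide: 4.7/5.6 = 0.8393
Sum of volumes = 156.9506
SG = 202.4 / 156.9506 = 1.29

SG = 1.29


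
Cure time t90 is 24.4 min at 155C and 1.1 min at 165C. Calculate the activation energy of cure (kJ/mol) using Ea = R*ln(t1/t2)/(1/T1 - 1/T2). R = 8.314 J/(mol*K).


T1 = 428.15 K, T2 = 438.15 K
1/T1 - 1/T2 = 5.3307e-05
ln(t1/t2) = ln(24.4/1.1) = 3.0993
Ea = 8.314 * 3.0993 / 5.3307e-05 = 483379.9258 J/mol
Ea = 483.38 kJ/mol

483.38 kJ/mol


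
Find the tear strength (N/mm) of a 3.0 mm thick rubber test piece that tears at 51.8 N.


Tear strength = force / thickness
= 51.8 / 3.0
= 17.27 N/mm

17.27 N/mm


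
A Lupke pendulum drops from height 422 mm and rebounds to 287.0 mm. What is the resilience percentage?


Resilience = h_rebound / h_drop * 100
= 287.0 / 422 * 100
= 68.0%

68.0%


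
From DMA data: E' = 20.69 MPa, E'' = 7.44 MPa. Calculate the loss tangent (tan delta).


tan delta = E'' / E'
= 7.44 / 20.69
= 0.3596

tan delta = 0.3596


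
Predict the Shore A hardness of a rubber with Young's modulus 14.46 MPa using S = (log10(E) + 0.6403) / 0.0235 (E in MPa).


log10(E) = 0.0235*S - 0.6403  =>  S = (log10(E) + 0.6403) / 0.0235
log10(14.46) = 1.160168
S = (1.160168 + 0.6403) / 0.0235 = 1.800468 / 0.0235
S = 76.6

Shore A = 76.6


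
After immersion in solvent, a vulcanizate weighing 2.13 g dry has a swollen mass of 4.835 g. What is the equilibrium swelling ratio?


Q = W_swollen / W_dry
Q = 4.835 / 2.13
Q = 2.27

Q = 2.27


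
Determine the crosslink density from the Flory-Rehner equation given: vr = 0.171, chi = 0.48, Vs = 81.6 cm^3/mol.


ln(1 - vr) = ln(1 - 0.171) = -0.1875
Numerator = -((-0.1875) + 0.171 + 0.48 * 0.171^2) = 0.0025
Denominator = 81.6 * (0.171^(1/3) - 0.171/2) = 38.3153
nu = 0.0025 / 38.3153 = 6.5234e-05 mol/cm^3

6.5234e-05 mol/cm^3


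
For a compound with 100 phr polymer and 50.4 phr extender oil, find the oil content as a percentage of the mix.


Oil % = oil / (100 + oil) * 100
= 50.4 / (100 + 50.4) * 100
= 50.4 / 150.4 * 100
= 33.51%

33.51%


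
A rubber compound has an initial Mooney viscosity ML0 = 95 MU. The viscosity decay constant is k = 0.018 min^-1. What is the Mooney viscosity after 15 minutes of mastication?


ML = ML0 * exp(-k * t)
ML = 95 * exp(-0.018 * 15)
ML = 95 * 0.7634
ML = 72.52 MU

72.52 MU


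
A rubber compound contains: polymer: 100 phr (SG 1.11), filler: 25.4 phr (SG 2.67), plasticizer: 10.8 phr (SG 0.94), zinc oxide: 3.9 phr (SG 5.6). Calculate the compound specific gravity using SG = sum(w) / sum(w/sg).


Sum of weights = 140.1
Volume contributions:
  polymer: 100/1.11 = 90.0901
  filler: 25.4/2.67 = 9.5131
  plasticizer: 10.8/0.94 = 11.4894
  zinc oxide: 3.9/5.6 = 0.6964
Sum of volumes = 111.7890
SG = 140.1 / 111.7890 = 1.253

SG = 1.253


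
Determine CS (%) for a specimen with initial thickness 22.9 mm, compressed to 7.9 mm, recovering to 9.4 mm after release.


CS = (t0 - recovered) / (t0 - ts) * 100
= (22.9 - 9.4) / (22.9 - 7.9) * 100
= 13.5 / 15.0 * 100
= 90.0%

90.0%


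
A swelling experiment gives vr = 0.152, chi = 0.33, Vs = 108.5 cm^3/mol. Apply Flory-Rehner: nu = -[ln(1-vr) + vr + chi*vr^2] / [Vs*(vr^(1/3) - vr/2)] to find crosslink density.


ln(1 - vr) = ln(1 - 0.152) = -0.1649
Numerator = -((-0.1649) + 0.152 + 0.33 * 0.152^2) = 0.0053
Denominator = 108.5 * (0.152^(1/3) - 0.152/2) = 49.6583
nu = 0.0053 / 49.6583 = 1.0573e-04 mol/cm^3

1.0573e-04 mol/cm^3


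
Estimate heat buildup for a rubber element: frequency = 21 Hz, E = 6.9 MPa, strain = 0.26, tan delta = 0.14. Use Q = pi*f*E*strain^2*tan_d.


Q = pi * f * E * strain^2 * tan_d
= pi * 21 * 6.9 * 0.26^2 * 0.14
= pi * 21 * 6.9 * 0.0676 * 0.14
= 4.3082

Q = 4.3082


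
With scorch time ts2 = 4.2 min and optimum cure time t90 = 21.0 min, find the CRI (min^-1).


CRI = 100 / (t90 - ts2)
= 100 / (21.0 - 4.2)
= 100 / 16.8
= 5.95 min^-1

5.95 min^-1


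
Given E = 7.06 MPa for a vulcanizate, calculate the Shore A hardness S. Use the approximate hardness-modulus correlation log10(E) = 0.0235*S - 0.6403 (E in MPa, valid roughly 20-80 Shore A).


log10(E) = 0.0235*S - 0.6403  =>  S = (log10(E) + 0.6403) / 0.0235
log10(7.06) = 0.848805
S = (0.848805 + 0.6403) / 0.0235 = 1.489105 / 0.0235
S = 63.4

Shore A = 63.4


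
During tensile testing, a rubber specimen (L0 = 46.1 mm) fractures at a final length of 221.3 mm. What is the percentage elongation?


Elongation = (Lf - L0) / L0 * 100
= (221.3 - 46.1) / 46.1 * 100
= 175.2 / 46.1 * 100
= 380.0%

380.0%


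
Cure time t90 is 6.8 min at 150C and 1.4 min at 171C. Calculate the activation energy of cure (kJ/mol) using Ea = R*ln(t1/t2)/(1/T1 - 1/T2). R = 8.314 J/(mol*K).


T1 = 423.15 K, T2 = 444.15 K
1/T1 - 1/T2 = 1.1174e-04
ln(t1/t2) = ln(6.8/1.4) = 1.5805
Ea = 8.314 * 1.5805 / 1.1174e-04 = 117596.8263 J/mol
Ea = 117.6 kJ/mol

117.6 kJ/mol


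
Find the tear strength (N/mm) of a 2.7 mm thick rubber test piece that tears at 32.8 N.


Tear strength = force / thickness
= 32.8 / 2.7
= 12.15 N/mm

12.15 N/mm


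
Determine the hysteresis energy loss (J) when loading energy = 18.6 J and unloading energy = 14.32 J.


Hysteresis loss = loading - unloading
= 18.6 - 14.32
= 4.28 J

4.28 J


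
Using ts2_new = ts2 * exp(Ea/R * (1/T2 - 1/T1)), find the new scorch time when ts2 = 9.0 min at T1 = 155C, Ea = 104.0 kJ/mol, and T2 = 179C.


Convert temperatures: T1 = 155 + 273.15 = 428.15 K, T2 = 179 + 273.15 = 452.15 K
ts2_new = 9.0 * exp(104000 / 8.314 * (1/452.15 - 1/428.15))
1/T2 - 1/T1 = -1.2397e-04
ts2_new = 1.91 min

1.91 min


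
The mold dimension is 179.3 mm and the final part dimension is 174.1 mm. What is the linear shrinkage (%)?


Shrinkage = (mold - part) / mold * 100
= (179.3 - 174.1) / 179.3 * 100
= 5.2 / 179.3 * 100
= 2.9%

2.9%


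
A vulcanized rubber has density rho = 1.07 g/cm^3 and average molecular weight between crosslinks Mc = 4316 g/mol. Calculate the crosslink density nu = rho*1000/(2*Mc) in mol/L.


nu = rho * 1000 / (2 * Mc)
nu = 1.07 * 1000 / (2 * 4316)
nu = 1070.0 / 8632
nu = 0.1240 mol/L

0.1240 mol/L


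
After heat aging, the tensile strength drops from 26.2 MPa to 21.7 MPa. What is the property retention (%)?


Retention = aged / original * 100
= 21.7 / 26.2 * 100
= 82.8%

82.8%


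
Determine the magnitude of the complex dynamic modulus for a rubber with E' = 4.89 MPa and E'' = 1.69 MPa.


|E*| = sqrt(E'^2 + E''^2)
= sqrt(4.89^2 + 1.69^2)
= sqrt(23.9121 + 2.8561)
= 5.174 MPa

5.174 MPa


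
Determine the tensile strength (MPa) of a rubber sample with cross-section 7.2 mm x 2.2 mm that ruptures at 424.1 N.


Area = width * thickness = 7.2 * 2.2 = 15.84 mm^2
TS = force / area = 424.1 / 15.84 = 26.77 MPa

26.77 MPa


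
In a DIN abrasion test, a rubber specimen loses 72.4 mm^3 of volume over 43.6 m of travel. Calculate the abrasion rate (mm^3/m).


Rate = volume_loss / distance
= 72.4 / 43.6
= 1.661 mm^3/m

1.661 mm^3/m


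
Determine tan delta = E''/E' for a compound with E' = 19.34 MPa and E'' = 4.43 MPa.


tan delta = E'' / E'
= 4.43 / 19.34
= 0.2291

tan delta = 0.2291


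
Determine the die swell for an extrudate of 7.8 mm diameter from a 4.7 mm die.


Die swell ratio = D_extrudate / D_die
= 7.8 / 4.7
= 1.66

Die swell = 1.66


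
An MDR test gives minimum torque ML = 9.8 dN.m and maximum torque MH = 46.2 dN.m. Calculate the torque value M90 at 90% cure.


M90 = ML + 0.9 * (MH - ML)
M90 = 9.8 + 0.9 * (46.2 - 9.8)
M90 = 9.8 + 0.9 * 36.4
M90 = 42.56 dN.m

42.56 dN.m


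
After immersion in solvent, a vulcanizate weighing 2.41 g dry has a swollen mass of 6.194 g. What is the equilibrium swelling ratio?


Q = W_swollen / W_dry
Q = 6.194 / 2.41
Q = 2.57

Q = 2.57


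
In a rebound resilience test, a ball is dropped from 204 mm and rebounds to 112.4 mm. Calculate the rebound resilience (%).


Resilience = h_rebound / h_drop * 100
= 112.4 / 204 * 100
= 55.1%

55.1%


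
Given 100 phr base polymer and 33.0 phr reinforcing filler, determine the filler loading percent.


Filler % = filler / (rubber + filler) * 100
= 33.0 / (100 + 33.0) * 100
= 33.0 / 133.0 * 100
= 24.81%

24.81%


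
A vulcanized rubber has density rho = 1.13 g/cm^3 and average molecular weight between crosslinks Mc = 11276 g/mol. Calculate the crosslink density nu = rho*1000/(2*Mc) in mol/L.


nu = rho * 1000 / (2 * Mc)
nu = 1.13 * 1000 / (2 * 11276)
nu = 1130.0 / 22552
nu = 0.0501 mol/L

0.0501 mol/L


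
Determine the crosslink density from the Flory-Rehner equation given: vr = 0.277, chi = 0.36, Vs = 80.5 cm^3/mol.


ln(1 - vr) = ln(1 - 0.277) = -0.3243
Numerator = -((-0.3243) + 0.277 + 0.36 * 0.277^2) = 0.0197
Denominator = 80.5 * (0.277^(1/3) - 0.277/2) = 41.3262
nu = 0.0197 / 41.3262 = 4.7727e-04 mol/cm^3

4.7727e-04 mol/cm^3


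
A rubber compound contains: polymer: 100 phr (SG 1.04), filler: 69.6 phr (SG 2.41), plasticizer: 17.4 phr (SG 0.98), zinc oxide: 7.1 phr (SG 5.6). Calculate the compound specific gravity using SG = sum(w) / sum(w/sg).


Sum of weights = 194.1
Volume contributions:
  polymer: 100/1.04 = 96.1538
  filler: 69.6/2.41 = 28.8797
  plasticizer: 17.4/0.98 = 17.7551
  zinc oxide: 7.1/5.6 = 1.2679
Sum of volumes = 144.0565
SG = 194.1 / 144.0565 = 1.347

SG = 1.347


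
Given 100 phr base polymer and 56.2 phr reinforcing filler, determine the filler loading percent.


Filler % = filler / (rubber + filler) * 100
= 56.2 / (100 + 56.2) * 100
= 56.2 / 156.2 * 100
= 35.98%

35.98%


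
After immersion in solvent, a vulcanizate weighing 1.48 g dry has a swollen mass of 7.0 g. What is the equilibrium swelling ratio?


Q = W_swollen / W_dry
Q = 7.0 / 1.48
Q = 4.73

Q = 4.73


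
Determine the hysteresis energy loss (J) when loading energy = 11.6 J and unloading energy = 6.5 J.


Hysteresis loss = loading - unloading
= 11.6 - 6.5
= 5.1 J

5.1 J


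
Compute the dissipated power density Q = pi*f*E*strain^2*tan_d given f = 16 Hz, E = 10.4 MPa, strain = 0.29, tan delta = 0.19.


Q = pi * f * E * strain^2 * tan_d
= pi * 16 * 10.4 * 0.29^2 * 0.19
= pi * 16 * 10.4 * 0.0841 * 0.19
= 8.3532

Q = 8.3532


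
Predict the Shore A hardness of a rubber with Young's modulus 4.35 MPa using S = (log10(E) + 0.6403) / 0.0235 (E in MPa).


log10(E) = 0.0235*S - 0.6403  =>  S = (log10(E) + 0.6403) / 0.0235
log10(4.35) = 0.638489
S = (0.638489 + 0.6403) / 0.0235 = 1.278789 / 0.0235
S = 54.4

Shore A = 54.4


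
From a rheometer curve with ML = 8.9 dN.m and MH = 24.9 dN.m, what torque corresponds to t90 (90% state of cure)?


M90 = ML + 0.9 * (MH - ML)
M90 = 8.9 + 0.9 * (24.9 - 8.9)
M90 = 8.9 + 0.9 * 16.0
M90 = 23.3 dN.m

23.3 dN.m


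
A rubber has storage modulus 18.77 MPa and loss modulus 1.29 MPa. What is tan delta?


tan delta = E'' / E'
= 1.29 / 18.77
= 0.0687

tan delta = 0.0687


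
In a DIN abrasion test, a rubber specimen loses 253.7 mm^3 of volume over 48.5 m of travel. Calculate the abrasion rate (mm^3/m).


Rate = volume_loss / distance
= 253.7 / 48.5
= 5.231 mm^3/m

5.231 mm^3/m


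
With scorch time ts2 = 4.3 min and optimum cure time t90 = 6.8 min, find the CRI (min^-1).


CRI = 100 / (t90 - ts2)
= 100 / (6.8 - 4.3)
= 100 / 2.5
= 40.0 min^-1

40.0 min^-1


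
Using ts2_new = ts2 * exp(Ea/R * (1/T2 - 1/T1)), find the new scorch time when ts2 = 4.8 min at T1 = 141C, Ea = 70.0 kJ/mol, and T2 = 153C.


Convert temperatures: T1 = 141 + 273.15 = 414.15 K, T2 = 153 + 273.15 = 426.15 K
ts2_new = 4.8 * exp(70000 / 8.314 * (1/426.15 - 1/414.15))
1/T2 - 1/T1 = -6.7993e-05
ts2_new = 2.71 min

2.71 min


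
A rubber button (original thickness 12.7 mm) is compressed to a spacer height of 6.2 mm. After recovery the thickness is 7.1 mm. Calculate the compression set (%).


CS = (t0 - recovered) / (t0 - ts) * 100
= (12.7 - 7.1) / (12.7 - 6.2) * 100
= 5.6 / 6.5 * 100
= 86.2%

86.2%


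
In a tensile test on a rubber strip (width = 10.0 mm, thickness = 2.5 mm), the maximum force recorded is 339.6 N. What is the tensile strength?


Area = width * thickness = 10.0 * 2.5 = 25.0 mm^2
TS = force / area = 339.6 / 25.0 = 13.58 MPa

13.58 MPa


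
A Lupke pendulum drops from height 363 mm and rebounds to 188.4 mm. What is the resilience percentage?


Resilience = h_rebound / h_drop * 100
= 188.4 / 363 * 100
= 51.9%

51.9%


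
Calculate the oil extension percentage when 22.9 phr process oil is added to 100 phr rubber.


Oil % = oil / (100 + oil) * 100
= 22.9 / (100 + 22.9) * 100
= 22.9 / 122.9 * 100
= 18.63%

18.63%


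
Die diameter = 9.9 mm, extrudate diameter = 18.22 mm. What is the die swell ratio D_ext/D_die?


Die swell ratio = D_extrudate / D_die
= 18.22 / 9.9
= 1.84

Die swell = 1.84


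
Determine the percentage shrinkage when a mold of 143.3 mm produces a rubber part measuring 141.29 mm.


Shrinkage = (mold - part) / mold * 100
= (143.3 - 141.29) / 143.3 * 100
= 2.01 / 143.3 * 100
= 1.4%

1.4%


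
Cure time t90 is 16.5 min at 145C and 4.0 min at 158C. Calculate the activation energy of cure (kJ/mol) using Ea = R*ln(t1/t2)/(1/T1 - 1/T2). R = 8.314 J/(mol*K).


T1 = 418.15 K, T2 = 431.15 K
1/T1 - 1/T2 = 7.2108e-05
ln(t1/t2) = ln(16.5/4.0) = 1.4171
Ea = 8.314 * 1.4171 / 7.2108e-05 = 163386.9040 J/mol
Ea = 163.39 kJ/mol

163.39 kJ/mol


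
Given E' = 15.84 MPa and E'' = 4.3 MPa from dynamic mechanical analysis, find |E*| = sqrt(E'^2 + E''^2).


|E*| = sqrt(E'^2 + E''^2)
= sqrt(15.84^2 + 4.3^2)
= sqrt(250.9056 + 18.4900)
= 16.413 MPa

16.413 MPa


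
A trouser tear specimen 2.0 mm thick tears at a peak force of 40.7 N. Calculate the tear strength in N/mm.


Tear strength = force / thickness
= 40.7 / 2.0
= 20.35 N/mm

20.35 N/mm


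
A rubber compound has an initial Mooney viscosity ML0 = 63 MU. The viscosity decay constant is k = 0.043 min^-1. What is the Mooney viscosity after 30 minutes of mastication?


ML = ML0 * exp(-k * t)
ML = 63 * exp(-0.043 * 30)
ML = 63 * 0.2753
ML = 17.34 MU

17.34 MU


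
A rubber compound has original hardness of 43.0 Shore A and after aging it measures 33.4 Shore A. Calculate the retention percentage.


Retention = aged / original * 100
= 33.4 / 43.0 * 100
= 77.7%

77.7%


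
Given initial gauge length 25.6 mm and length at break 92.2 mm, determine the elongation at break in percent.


Elongation = (Lf - L0) / L0 * 100
= (92.2 - 25.6) / 25.6 * 100
= 66.6 / 25.6 * 100
= 260.2%

260.2%


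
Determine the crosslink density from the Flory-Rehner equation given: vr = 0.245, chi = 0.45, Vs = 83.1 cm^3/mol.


ln(1 - vr) = ln(1 - 0.245) = -0.2810
Numerator = -((-0.2810) + 0.245 + 0.45 * 0.245^2) = 0.0090
Denominator = 83.1 * (0.245^(1/3) - 0.245/2) = 41.8186
nu = 0.0090 / 41.8186 = 2.1584e-04 mol/cm^3

2.1584e-04 mol/cm^3


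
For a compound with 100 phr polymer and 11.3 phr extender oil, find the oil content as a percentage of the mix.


Oil % = oil / (100 + oil) * 100
= 11.3 / (100 + 11.3) * 100
= 11.3 / 111.3 * 100
= 10.15%

10.15%


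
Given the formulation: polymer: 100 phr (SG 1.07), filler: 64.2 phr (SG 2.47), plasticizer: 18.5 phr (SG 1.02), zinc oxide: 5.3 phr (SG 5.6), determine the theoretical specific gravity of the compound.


Sum of weights = 188.0
Volume contributions:
  polymer: 100/1.07 = 93.4579
  filler: 64.2/2.47 = 25.9919
  plasticizer: 18.5/1.02 = 18.1373
  zinc oxide: 5.3/5.6 = 0.9464
Sum of volumes = 138.5335
SG = 188.0 / 138.5335 = 1.357

SG = 1.357


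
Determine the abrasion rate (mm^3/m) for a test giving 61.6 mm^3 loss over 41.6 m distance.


Rate = volume_loss / distance
= 61.6 / 41.6
= 1.481 mm^3/m

1.481 mm^3/m


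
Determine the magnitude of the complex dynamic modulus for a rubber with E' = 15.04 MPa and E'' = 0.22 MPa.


|E*| = sqrt(E'^2 + E''^2)
= sqrt(15.04^2 + 0.22^2)
= sqrt(226.2016 + 0.0484)
= 15.042 MPa

15.042 MPa


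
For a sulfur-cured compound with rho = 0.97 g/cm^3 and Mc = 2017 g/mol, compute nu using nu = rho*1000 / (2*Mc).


nu = rho * 1000 / (2 * Mc)
nu = 0.97 * 1000 / (2 * 2017)
nu = 970.0 / 4034
nu = 0.2405 mol/L

0.2405 mol/L


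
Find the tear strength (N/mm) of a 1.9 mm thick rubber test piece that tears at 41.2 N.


Tear strength = force / thickness
= 41.2 / 1.9
= 21.68 N/mm

21.68 N/mm


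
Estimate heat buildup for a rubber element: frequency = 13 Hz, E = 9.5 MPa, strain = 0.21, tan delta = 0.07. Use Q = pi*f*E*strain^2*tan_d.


Q = pi * f * E * strain^2 * tan_d
= pi * 13 * 9.5 * 0.21^2 * 0.07
= pi * 13 * 9.5 * 0.0441 * 0.07
= 1.1977

Q = 1.1977


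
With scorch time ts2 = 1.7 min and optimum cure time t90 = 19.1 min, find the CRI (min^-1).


CRI = 100 / (t90 - ts2)
= 100 / (19.1 - 1.7)
= 100 / 17.4
= 5.75 min^-1

5.75 min^-1
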